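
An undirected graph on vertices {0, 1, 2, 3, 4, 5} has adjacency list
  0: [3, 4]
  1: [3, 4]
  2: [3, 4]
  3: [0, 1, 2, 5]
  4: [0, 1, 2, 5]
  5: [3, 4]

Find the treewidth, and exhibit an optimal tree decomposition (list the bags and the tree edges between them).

The largest bag has 3 vertices, giving width 2; this decomposition certifies tw(G) ≤ 2. For the lower bound, G contains the cycle 3–5–4–0–3, so G is not a forest; only forests have treewidth ≤ 1, hence tw(G) ≥ 2. Combining the bounds, tw(G) = 2.

Treewidth 2.
One such decomposition:
Bags: B1 = {3, 4, 5}  B2 = {0, 3, 4}  B3 = {2, 3, 4}  B4 = {1, 3, 4}
Tree: B1–B2, B2–B3, B3–B4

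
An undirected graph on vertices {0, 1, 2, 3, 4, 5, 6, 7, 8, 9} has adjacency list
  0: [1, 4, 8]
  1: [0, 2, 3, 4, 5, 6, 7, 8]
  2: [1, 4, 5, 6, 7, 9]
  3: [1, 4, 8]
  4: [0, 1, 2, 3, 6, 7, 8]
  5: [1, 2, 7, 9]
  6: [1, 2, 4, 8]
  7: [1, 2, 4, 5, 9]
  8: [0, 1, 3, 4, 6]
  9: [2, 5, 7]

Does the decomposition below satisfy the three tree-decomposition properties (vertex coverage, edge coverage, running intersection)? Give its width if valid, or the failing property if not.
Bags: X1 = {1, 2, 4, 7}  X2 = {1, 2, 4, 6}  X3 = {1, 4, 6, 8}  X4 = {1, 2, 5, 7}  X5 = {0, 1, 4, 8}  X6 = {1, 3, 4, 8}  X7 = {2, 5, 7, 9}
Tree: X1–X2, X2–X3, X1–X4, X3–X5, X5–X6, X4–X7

Yes; width 3.

Checking the three conditions: (i) the bags cover all of {0, 1, 2, 3, 4, 5, 6, 7, 8, 9}; (ii) for each edge, some bag contains both endpoints; (iii) the bags containing any fixed vertex form a subtree. All hold, so the decomposition is valid with width 4 − 1 = 3.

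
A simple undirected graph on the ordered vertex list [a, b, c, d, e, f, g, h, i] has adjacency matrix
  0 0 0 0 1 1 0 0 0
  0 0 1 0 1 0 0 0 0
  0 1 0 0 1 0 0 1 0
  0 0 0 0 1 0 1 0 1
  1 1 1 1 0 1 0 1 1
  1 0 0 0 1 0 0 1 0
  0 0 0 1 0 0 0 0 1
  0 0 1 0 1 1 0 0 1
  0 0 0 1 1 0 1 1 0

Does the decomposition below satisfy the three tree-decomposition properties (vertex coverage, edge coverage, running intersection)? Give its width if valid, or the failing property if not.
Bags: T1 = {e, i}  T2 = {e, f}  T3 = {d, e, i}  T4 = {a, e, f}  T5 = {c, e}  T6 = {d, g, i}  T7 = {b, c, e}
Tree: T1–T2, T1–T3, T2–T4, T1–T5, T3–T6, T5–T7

No — vertex h appears in no bag.

A tree decomposition must satisfy three properties: every vertex lies in some bag; for every edge, both endpoints lie together in some bag; and for every vertex, the bags containing it form a connected subtree. Here vertex h appears in no bag, so the decomposition is invalid.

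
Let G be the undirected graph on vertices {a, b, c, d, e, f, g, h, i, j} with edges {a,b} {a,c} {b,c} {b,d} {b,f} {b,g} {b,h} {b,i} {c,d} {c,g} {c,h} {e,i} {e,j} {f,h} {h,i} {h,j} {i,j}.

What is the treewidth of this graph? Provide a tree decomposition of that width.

Every bag has size at most 3, so the width is 3 − 1 = 2 and tw(G) ≤ 2. Conversely, {e, i, j} is a clique of size 3, and the vertices of any clique must share a bag in every tree decomposition; so some bag has ≥ 3 vertices and tw(G) ≥ 2. The upper and lower bounds meet at 2, so that is the treewidth.

Treewidth 2.
Bags: B1 = {b, c, h}  B2 = {b, h, i}  B3 = {b, c, d}  B4 = {h, i, j}  B5 = {e, i, j}  B6 = {b, c, g}  B7 = {a, b, c}  B8 = {b, f, h}
Tree: B1–B2, B1–B3, B2–B4, B4–B5, B1–B6, B1–B7, B1–B8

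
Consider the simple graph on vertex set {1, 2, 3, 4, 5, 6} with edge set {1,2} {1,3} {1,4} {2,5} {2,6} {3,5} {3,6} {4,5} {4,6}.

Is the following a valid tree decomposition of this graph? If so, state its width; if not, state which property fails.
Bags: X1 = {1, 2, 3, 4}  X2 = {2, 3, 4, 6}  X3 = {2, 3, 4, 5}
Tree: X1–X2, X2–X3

Yes; width 3.

Vertex coverage: the bags together contain {1, 2, 3, 4, 5, 6}, the full vertex set. Edge coverage: each edge of G has both endpoints in at least one bag. Running intersection: for every vertex, the bags containing it form a connected subtree. All three properties hold, so this is a valid tree decomposition of width max|bag| − 1 = 3, and hence tw(G) ≤ 3.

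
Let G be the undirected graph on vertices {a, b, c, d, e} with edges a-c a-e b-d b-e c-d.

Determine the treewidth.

A width-2 tree decomposition is:
Bags: B1 = {b, c, d}  B2 = {b, c, e}  B3 = {a, c, e}
Tree: B1–B2, B2–B3
Each bag holds 3 vertices, so the decomposition has width 2, which upper-bounds the treewidth. Since c–d–b–e–a–c is a cycle in G, G is not acyclic. Forests are exactly the graphs of treewidth ≤ 1, so tw(G) ≥ 2. Combining the bounds, tw(G) = 2.

2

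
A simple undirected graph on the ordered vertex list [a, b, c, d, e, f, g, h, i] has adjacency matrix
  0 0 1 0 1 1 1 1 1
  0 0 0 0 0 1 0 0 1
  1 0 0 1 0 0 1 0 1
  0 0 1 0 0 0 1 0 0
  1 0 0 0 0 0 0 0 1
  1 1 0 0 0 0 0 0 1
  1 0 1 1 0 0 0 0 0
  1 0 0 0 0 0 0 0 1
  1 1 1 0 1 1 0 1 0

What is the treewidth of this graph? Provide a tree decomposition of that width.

Every bag has size at most 3, so the width is 3 − 1 = 2 and tw(G) ≤ 2. On the other hand G contains the 3-clique {c, d, g}. A clique must lie in a single bag of any decomposition, so no decomposition can have width below 2. Therefore the treewidth is 2.

Treewidth 2.
One optimal decomposition is:
Bags: B1 = {a, f, i}  B2 = {b, f, i}  B3 = {a, e, i}  B4 = {a, c, i}  B5 = {a, c, g}  B6 = {c, d, g}  B7 = {a, h, i}
Tree: B1–B2, B1–B3, B3–B4, B4–B5, B5–B6, B1–B7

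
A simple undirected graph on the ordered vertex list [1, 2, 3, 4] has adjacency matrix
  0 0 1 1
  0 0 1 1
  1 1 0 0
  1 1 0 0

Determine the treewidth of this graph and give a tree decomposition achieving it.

The largest bag has 3 vertices, giving width 2; this decomposition certifies tw(G) ≤ 2. For the lower bound, G contains the cycle 2–3–1–4–2, so G is not a forest; only forests have treewidth ≤ 1, hence tw(G) ≥ 2. Hence tw(G) = 2 exactly.

Treewidth 2.
One optimal decomposition is:
Bags: B1 = {1, 2, 3}  B2 = {1, 2, 4}
Tree: B1–B2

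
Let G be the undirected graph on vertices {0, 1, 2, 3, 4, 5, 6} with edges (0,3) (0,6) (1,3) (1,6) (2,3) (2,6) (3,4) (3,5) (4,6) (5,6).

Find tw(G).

A width-2 tree decomposition is:
Bags: B1 = {3, 4, 6}  B2 = {0, 3, 6}  B3 = {3, 5, 6}  B4 = {1, 3, 6}  B5 = {2, 3, 6}
Tree: B1–B2, B2–B3, B3–B4, B4–B5
The largest bag has 3 vertices, giving width 2; this decomposition certifies tw(G) ≤ 2. The edges 3–4–6–0–3 form a cycle, so G is not a tree and its treewidth is at least 2. Therefore the treewidth is 2.

2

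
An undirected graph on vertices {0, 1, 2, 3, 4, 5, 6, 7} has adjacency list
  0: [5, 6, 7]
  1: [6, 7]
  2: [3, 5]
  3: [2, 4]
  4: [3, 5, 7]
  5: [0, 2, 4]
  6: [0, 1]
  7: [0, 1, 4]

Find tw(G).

A width-2 tree decomposition is:
Bags: B1 = {2, 3, 4}  B2 = {2, 4, 5}  B3 = {4, 5, 7}  B4 = {0, 5, 7}  B5 = {0, 1, 7}  B6 = {0, 1, 6}
Tree: B1–B2, B2–B3, B3–B4, B4–B5, B5–B6
Each bag holds 3 vertices, so the decomposition has width 2, which upper-bounds the treewidth. For the lower bound, G contains the cycle 3–2–5–4–3, so G is not a forest; only forests have treewidth ≤ 1, hence tw(G) ≥ 2. Therefore the treewidth is 2.

2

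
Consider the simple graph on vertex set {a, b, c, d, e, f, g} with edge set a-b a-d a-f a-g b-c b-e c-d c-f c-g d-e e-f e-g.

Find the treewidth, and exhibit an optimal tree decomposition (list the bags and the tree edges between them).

Treewidth 3.
One such decomposition:
Bags: B1 = {a, c, e, f}  B2 = {a, c, e, g}  B3 = {a, c, d, e}  B4 = {a, b, c, e}
Tree: B1–B2, B2–B3, B3–B4

Each bag holds 4 vertices, so the decomposition has width 3, which upper-bounds the treewidth. For the lower bound: the 4 vertex sets {c,f}, {e,g}, {a}, {d} are disjoint, each induces a connected subgraph, and every pair is joined by at least one edge of G. Contracting each set to a single vertex therefore yields K_{4} as a minor, and since treewidth is minor-monotone, tw(G) ≥ tw(K_{4}) = 3. Hence tw(G) = 3 exactly.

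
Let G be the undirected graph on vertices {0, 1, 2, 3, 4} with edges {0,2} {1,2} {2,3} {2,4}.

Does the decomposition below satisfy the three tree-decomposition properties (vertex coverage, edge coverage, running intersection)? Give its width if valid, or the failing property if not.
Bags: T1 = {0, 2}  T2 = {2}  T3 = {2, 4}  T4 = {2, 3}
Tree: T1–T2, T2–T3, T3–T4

A tree decomposition must satisfy three properties: every vertex lies in some bag; for every edge, both endpoints lie together in some bag; and for every vertex, the bags containing it form a connected subtree. Here vertex 1 appears in no bag, so the decomposition is invalid.

No — vertex 1 appears in no bag.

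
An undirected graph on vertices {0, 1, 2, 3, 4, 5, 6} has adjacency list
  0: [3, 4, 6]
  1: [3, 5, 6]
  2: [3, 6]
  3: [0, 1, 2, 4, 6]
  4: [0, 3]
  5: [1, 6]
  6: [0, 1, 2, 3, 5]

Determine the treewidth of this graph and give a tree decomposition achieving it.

Every bag has size at most 3, so the width is 3 − 1 = 2 and tw(G) ≤ 2. Conversely, {0, 3, 4} is a clique of size 3, and the vertices of any clique must share a bag in every tree decomposition; so some bag has ≥ 3 vertices and tw(G) ≥ 2. Combining the bounds, tw(G) = 2.

Treewidth 2.
Bags: B1 = {2, 3, 6}  B2 = {1, 3, 6}  B3 = {0, 3, 6}  B4 = {0, 3, 4}  B5 = {1, 5, 6}
Tree: B1–B2, B2–B3, B3–B4, B2–B5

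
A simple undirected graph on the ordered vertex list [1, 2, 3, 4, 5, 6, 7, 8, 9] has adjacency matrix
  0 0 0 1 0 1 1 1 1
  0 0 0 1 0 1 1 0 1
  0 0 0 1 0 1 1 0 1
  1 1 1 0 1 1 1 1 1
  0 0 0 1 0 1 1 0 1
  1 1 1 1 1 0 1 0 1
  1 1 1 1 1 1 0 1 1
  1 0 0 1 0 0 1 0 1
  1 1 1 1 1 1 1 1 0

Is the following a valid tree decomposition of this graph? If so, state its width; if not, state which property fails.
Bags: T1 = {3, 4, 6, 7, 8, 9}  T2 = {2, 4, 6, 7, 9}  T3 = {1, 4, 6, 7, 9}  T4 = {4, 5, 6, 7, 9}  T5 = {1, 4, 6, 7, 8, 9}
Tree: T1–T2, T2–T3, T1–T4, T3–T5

No — bags containing vertex 8 are not connected in the tree.

A tree decomposition must satisfy three properties: every vertex lies in some bag; for every edge, both endpoints lie together in some bag; and for every vertex, the bags containing it form a connected subtree. Here bags containing vertex 8 are not connected in the tree, so the decomposition is invalid.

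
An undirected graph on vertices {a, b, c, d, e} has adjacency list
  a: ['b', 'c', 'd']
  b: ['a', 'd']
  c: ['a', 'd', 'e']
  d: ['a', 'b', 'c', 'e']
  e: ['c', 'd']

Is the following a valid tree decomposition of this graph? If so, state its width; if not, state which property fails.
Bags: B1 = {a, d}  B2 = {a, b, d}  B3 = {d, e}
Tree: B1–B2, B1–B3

No — vertex c appears in no bag.

A tree decomposition must satisfy three properties: every vertex lies in some bag; for every edge, both endpoints lie together in some bag; and for every vertex, the bags containing it form a connected subtree. Here vertex c appears in no bag, so the decomposition is invalid.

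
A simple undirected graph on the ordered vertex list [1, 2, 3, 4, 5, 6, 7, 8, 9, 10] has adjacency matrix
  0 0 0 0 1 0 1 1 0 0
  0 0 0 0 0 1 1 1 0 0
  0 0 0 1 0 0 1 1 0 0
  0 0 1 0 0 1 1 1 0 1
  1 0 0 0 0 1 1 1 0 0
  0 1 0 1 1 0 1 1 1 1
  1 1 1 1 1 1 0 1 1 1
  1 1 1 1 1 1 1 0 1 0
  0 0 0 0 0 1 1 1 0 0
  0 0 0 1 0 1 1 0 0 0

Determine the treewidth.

A width-3 tree decomposition is:
Bags: B1 = {6, 7, 8, 9}  B2 = {2, 6, 7, 8}  B3 = {4, 6, 7, 8}  B4 = {3, 4, 7, 8}  B5 = {4, 6, 7, 10}  B6 = {5, 6, 7, 8}  B7 = {1, 5, 7, 8}
Tree: B1–B2, B2–B3, B3–B4, B3–B5, B3–B6, B6–B7
Every bag has size at most 4, so the width is 4 − 1 = 3 and tw(G) ≤ 3. Conversely, {1, 5, 7, 8} is a clique of size 4, and the vertices of any clique must share a bag in every tree decomposition; so some bag has ≥ 4 vertices and tw(G) ≥ 3. The upper and lower bounds meet at 3, so that is the treewidth.

3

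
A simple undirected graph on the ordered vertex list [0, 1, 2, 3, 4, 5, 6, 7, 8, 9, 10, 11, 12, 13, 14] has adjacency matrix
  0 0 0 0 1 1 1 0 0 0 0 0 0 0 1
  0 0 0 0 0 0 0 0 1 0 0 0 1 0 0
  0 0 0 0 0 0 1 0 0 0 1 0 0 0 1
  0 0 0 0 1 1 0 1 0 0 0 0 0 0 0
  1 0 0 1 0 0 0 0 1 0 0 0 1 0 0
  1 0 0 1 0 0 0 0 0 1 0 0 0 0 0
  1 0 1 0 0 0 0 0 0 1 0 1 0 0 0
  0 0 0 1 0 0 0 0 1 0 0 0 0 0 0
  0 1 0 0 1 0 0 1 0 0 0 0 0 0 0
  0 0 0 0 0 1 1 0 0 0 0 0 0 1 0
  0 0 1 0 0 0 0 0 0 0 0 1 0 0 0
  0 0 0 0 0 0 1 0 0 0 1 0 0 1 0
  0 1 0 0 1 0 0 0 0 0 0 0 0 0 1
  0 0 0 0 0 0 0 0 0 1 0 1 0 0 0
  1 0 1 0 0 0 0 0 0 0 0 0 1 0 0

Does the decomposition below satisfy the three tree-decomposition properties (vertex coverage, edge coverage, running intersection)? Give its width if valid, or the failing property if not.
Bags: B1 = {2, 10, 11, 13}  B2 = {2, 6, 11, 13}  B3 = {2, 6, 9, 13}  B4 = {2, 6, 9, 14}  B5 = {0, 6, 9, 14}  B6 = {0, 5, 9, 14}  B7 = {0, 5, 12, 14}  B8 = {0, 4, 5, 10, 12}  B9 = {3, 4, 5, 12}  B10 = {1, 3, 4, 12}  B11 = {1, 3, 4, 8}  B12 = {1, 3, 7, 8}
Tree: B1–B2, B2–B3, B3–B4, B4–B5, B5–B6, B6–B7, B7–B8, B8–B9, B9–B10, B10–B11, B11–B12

No — bags containing vertex 10 are not connected in the tree.

A tree decomposition must satisfy three properties: every vertex lies in some bag; for every edge, both endpoints lie together in some bag; and for every vertex, the bags containing it form a connected subtree. Here bags containing vertex 10 are not connected in the tree, so the decomposition is invalid.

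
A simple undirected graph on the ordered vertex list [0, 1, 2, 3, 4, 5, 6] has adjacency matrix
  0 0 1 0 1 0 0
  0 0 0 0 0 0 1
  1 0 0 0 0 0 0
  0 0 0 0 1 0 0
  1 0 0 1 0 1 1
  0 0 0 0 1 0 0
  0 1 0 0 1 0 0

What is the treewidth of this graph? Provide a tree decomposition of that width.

Every bag has size at most 2, so the width is 2 − 1 = 1 and tw(G) ≤ 1. Any graph with an edge has treewidth ≥ 1, and G has the edge 0–2. The upper and lower bounds meet at 1, so that is the treewidth.

Treewidth 1.
One such decomposition:
Bags: B1 = {0, 2}  B2 = {0, 4}  B3 = {3, 4}  B4 = {4, 5}  B5 = {4, 6}  B6 = {1, 6}
Tree: B1–B2, B2–B3, B3–B4, B3–B5, B5–B6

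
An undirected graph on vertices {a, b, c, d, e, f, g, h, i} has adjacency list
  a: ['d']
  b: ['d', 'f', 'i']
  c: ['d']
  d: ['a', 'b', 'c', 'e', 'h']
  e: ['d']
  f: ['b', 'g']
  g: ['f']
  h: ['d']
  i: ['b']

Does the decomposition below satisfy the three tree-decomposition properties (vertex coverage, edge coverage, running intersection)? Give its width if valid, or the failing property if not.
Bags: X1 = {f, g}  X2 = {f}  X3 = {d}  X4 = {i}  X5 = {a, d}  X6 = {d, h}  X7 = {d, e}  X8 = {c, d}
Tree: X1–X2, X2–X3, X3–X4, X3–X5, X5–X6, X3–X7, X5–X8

No — vertex b appears in no bag.

A tree decomposition must satisfy three properties: every vertex lies in some bag; for every edge, both endpoints lie together in some bag; and for every vertex, the bags containing it form a connected subtree. Here vertex b appears in no bag, so the decomposition is invalid.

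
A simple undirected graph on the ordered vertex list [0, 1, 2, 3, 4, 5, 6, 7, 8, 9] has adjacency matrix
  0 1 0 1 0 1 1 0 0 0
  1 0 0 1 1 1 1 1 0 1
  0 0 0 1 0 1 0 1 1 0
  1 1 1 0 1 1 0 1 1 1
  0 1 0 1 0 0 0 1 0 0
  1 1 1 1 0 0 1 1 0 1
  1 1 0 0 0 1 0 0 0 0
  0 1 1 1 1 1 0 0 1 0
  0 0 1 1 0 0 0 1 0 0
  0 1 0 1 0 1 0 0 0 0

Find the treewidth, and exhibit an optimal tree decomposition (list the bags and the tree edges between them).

Treewidth 3.
One optimal decomposition is:
Bags: B1 = {2, 3, 5, 7}  B2 = {1, 3, 5, 7}  B3 = {2, 3, 7, 8}  B4 = {1, 3, 4, 7}  B5 = {0, 1, 3, 5}  B6 = {0, 1, 5, 6}  B7 = {1, 3, 5, 9}
Tree: B1–B2, B1–B3, B2–B4, B2–B5, B5–B6, B5–B7

The largest bag has 4 vertices, giving width 3; this decomposition certifies tw(G) ≤ 3. On the other hand G contains the 4-clique {2, 3, 7, 8}. A clique must lie in a single bag of any decomposition, so no decomposition can have width below 3. The upper and lower bounds meet at 3, so that is the treewidth.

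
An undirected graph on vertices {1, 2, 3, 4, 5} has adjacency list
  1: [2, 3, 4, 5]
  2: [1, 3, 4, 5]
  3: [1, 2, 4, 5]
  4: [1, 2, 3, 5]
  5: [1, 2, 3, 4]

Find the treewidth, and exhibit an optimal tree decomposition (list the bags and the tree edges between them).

Treewidth 4.
Bags: B1 = {1, 2, 3, 4, 5}
Tree: (single bag)

With just one bag of size 5, the width is 5 − 1 = 4, so tw(G) ≤ 4. On the other hand G contains the 5-clique {1, 2, 3, 4, 5}. A clique must lie in a single bag of any decomposition, so no decomposition can have width below 4. Hence tw(G) = 4 exactly.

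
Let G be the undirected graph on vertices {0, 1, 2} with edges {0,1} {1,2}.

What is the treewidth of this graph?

1

A width-1 tree decomposition is:
Bags: B1 = {0, 1}  B2 = {1, 2}
Tree: B1–B2
Every bag has size at most 2, so the width is 2 − 1 = 1 and tw(G) ≤ 1. Since G has at least one edge (e.g. 1–0), it is not an edgeless graph, so tw(G) ≥ 1. Therefore the treewidth is 1.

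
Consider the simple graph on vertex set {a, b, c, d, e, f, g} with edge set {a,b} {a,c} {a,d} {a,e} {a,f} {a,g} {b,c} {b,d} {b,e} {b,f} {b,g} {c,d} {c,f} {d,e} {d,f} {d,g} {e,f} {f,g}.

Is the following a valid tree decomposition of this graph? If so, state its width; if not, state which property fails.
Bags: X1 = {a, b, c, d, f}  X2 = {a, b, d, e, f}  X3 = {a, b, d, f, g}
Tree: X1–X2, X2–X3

Every vertex of G appears in some bag (union = {a, b, c, d, e, f, g}); every edge is covered by a bag; and for each vertex v the set of bags containing v is connected in the bag tree. The decomposition is therefore valid. The largest bag has 5 vertices, so the width is 4.

Yes; width 4.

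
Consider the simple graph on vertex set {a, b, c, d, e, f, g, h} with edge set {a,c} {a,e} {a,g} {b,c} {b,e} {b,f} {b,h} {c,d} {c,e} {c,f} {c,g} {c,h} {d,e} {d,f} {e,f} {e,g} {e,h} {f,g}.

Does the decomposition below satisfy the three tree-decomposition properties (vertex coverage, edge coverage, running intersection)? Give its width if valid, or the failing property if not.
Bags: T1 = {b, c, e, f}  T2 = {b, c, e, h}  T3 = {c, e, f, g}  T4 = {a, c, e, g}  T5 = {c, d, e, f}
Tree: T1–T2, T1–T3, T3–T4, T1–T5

Yes; width 3.

Every vertex of G appears in some bag (union = {a, b, c, d, e, f, g, h}); every edge is covered by a bag; and for each vertex v the set of bags containing v is connected in the bag tree. The decomposition is therefore valid. The largest bag has 4 vertices, so the width is 3.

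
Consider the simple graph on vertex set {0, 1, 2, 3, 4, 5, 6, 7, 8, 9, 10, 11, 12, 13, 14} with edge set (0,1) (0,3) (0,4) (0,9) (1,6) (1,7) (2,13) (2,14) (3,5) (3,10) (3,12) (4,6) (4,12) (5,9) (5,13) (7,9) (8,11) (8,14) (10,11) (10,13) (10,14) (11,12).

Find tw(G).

A width-3 tree decomposition is:
Bags: B1 = {1, 4, 6, 7}  B2 = {0, 1, 4, 7}  B3 = {0, 4, 7, 9}  B4 = {0, 4, 9, 12}  B5 = {0, 3, 9, 12}  B6 = {3, 5, 9, 12}  B7 = {3, 5, 11, 12}  B8 = {3, 5, 10, 11}  B9 = {5, 10, 11, 13}  B10 = {8, 10, 11, 13}  B11 = {8, 10, 13, 14}  B12 = {2, 8, 13, 14}
Tree: B1–B2, B2–B3, B3–B4, B4–B5, B5–B6, B6–B7, B7–B8, B8–B9, B9–B10, B10–B11, B11–B12
The largest bag has 4 vertices, giving width 3; this decomposition certifies tw(G) ≤ 3. For the lower bound: the 4 vertex sets {1,6,7}, {4}, {0}, {3,5,9,12} are disjoint, each induces a connected subgraph, and every pair is joined by at least one edge of G. Contracting each set to a single vertex therefore yields K_{4} as a minor, and since treewidth is minor-monotone, tw(G) ≥ tw(K_{4}) = 3. Hence tw(G) = 3 exactly.

3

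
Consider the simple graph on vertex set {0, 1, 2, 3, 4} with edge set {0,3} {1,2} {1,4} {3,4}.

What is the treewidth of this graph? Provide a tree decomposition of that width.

Treewidth 1.
One optimal decomposition is:
Bags: B1 = {1, 2}  B2 = {1, 4}  B3 = {3, 4}  B4 = {0, 3}
Tree: B1–B2, B2–B3, B3–B4

Each bag holds 2 vertices, so the decomposition has width 1, which upper-bounds the treewidth. Since G has at least one edge (e.g. 2–1), it is not an edgeless graph, so tw(G) ≥ 1. Combining the bounds, tw(G) = 1.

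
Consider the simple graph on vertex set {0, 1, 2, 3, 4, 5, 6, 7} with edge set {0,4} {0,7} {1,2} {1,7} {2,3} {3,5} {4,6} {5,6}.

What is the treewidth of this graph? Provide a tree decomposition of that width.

Treewidth 2.
Bags: B1 = {2, 3, 5}  B2 = {1, 2, 5}  B3 = {1, 5, 7}  B4 = {0, 5, 7}  B5 = {0, 4, 5}  B6 = {4, 5, 6}
Tree: B1–B2, B2–B3, B3–B4, B4–B5, B5–B6

Each bag holds 3 vertices, so the decomposition has width 2, which upper-bounds the treewidth. Since 5–3–2–1–7–0–4–6–5 is a cycle in G, G is not acyclic. Forests are exactly the graphs of treewidth ≤ 1, so tw(G) ≥ 2. The upper and lower bounds meet at 2, so that is the treewidth.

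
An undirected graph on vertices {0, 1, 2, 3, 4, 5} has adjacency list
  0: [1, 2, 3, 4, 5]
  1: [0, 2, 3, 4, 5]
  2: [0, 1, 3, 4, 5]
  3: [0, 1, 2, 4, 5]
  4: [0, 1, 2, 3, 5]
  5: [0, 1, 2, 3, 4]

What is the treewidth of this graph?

5

A width-5 tree decomposition is:
Bags: B1 = {0, 1, 2, 3, 4, 5}
Tree: (single bag)
With just one bag of size 6, the width is 6 − 1 = 5, so tw(G) ≤ 5. On the other hand G contains the 6-clique {0, 1, 2, 3, 4, 5}. A clique must lie in a single bag of any decomposition, so no decomposition can have width below 5. Therefore the treewidth is 5.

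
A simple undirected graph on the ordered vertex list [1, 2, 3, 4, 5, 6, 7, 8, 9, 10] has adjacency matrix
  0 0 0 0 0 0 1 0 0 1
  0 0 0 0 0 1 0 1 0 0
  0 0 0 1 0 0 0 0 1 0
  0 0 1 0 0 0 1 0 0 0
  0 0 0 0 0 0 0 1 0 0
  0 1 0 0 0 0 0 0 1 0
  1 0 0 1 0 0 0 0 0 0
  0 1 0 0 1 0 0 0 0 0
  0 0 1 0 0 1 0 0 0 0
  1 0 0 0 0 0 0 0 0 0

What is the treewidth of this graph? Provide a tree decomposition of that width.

Each bag holds 2 vertices, so the decomposition has width 1, which upper-bounds the treewidth. G has an edge, so its treewidth is at least 1. Therefore the treewidth is 1.

Treewidth 1.
Bags: B1 = {5, 8}  B2 = {2, 8}  B3 = {2, 6}  B4 = {6, 9}  B5 = {3, 9}  B6 = {3, 4}  B7 = {4, 7}  B8 = {1, 7}  B9 = {1, 10}
Tree: B1–B2, B2–B3, B3–B4, B4–B5, B5–B6, B6–B7, B7–B8, B8–B9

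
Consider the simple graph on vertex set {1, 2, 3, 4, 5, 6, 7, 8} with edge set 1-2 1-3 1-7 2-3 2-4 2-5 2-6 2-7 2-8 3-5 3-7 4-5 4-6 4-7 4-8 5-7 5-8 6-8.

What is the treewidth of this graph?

3

A width-3 tree decomposition is:
Bags: B1 = {2, 4, 5, 7}  B2 = {2, 3, 5, 7}  B3 = {1, 2, 3, 7}  B4 = {2, 4, 5, 8}  B5 = {2, 4, 6, 8}
Tree: B1–B2, B2–B3, B1–B4, B4–B5
Every bag has size at most 4, so the width is 4 − 1 = 3 and tw(G) ≤ 3. For the lower bound, the 4 vertices {1, 2, 3, 7} are pairwise adjacent, and any tree decomposition puts a clique entirely inside one bag — forcing width ≥ 3. Combining the bounds, tw(G) = 3.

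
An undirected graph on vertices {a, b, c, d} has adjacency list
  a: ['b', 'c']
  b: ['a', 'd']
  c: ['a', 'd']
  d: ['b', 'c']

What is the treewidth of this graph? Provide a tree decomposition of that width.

Every bag has size at most 3, so the width is 3 − 1 = 2 and tw(G) ≤ 2. Since a–b–d–c–a is a cycle in G, G is not acyclic. Forests are exactly the graphs of treewidth ≤ 1, so tw(G) ≥ 2. Therefore the treewidth is 2.

Treewidth 2.
One such decomposition:
Bags: B1 = {a, b, d}  B2 = {a, c, d}
Tree: B1–B2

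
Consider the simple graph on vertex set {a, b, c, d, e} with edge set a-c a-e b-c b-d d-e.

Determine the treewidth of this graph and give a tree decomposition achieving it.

Treewidth 2.
One such decomposition:
Bags: B1 = {a, c, e}  B2 = {c, d, e}  B3 = {b, c, d}
Tree: B1–B2, B2–B3

Each bag holds 3 vertices, so the decomposition has width 2, which upper-bounds the treewidth. For the lower bound, G contains the cycle c–a–e–d–b–c, so G is not a forest; only forests have treewidth ≤ 1, hence tw(G) ≥ 2. Combining the bounds, tw(G) = 2.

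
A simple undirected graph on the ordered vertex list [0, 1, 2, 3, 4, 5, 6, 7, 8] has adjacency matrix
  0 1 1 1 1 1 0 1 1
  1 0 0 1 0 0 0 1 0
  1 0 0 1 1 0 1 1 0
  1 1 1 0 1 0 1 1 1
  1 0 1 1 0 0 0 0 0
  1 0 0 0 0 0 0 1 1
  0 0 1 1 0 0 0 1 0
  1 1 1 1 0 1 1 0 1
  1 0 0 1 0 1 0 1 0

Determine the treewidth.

A width-3 tree decomposition is:
Bags: B1 = {0, 3, 7, 8}  B2 = {0, 1, 3, 7}  B3 = {0, 2, 3, 7}  B4 = {2, 3, 6, 7}  B5 = {0, 2, 3, 4}  B6 = {0, 5, 7, 8}
Tree: B1–B2, B1–B3, B3–B4, B3–B5, B1–B6
Every bag has size at most 4, so the width is 4 − 1 = 3 and tw(G) ≤ 3. Conversely, {0, 2, 3, 4} is a clique of size 4, and the vertices of any clique must share a bag in every tree decomposition; so some bag has ≥ 4 vertices and tw(G) ≥ 3. Hence tw(G) = 3 exactly.

3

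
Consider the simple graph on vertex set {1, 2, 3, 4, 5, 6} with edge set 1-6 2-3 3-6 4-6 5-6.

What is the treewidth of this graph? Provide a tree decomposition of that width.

Every bag has size at most 2, so the width is 2 − 1 = 1 and tw(G) ≤ 1. G has an edge, so its treewidth is at least 1. The upper and lower bounds meet at 1, so that is the treewidth.

Treewidth 1.
One such decomposition:
Bags: B1 = {4, 6}  B2 = {5, 6}  B3 = {1, 6}  B4 = {3, 6}  B5 = {2, 3}
Tree: B1–B2, B1–B3, B3–B4, B4–B5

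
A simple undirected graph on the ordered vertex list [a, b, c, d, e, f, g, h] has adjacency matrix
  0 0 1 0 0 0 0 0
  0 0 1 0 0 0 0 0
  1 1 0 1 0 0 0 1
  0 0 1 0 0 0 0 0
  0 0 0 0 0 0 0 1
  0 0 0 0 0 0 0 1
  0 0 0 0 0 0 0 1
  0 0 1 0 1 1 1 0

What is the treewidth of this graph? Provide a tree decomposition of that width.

Each bag holds 2 vertices, so the decomposition has width 1, which upper-bounds the treewidth. Any graph with an edge has treewidth ≥ 1, and G has the edge e–h. Combining the bounds, tw(G) = 1.

Treewidth 1.
One such decomposition:
Bags: B1 = {e, h}  B2 = {c, h}  B3 = {f, h}  B4 = {b, c}  B5 = {a, c}  B6 = {c, d}  B7 = {g, h}
Tree: B1–B2, B2–B3, B2–B4, B2–B5, B5–B6, B2–B7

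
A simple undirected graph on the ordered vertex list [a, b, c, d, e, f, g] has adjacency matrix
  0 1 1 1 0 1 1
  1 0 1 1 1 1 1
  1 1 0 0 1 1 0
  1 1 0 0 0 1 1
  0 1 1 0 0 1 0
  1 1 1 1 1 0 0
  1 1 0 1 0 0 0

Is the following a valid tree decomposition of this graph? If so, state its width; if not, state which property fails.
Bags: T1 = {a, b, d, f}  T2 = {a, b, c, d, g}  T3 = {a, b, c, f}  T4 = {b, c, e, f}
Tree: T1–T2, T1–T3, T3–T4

A tree decomposition must satisfy three properties: every vertex lies in some bag; for every edge, both endpoints lie together in some bag; and for every vertex, the bags containing it form a connected subtree. Here bags containing vertex c are not connected in the tree, so the decomposition is invalid.

No — bags containing vertex c are not connected in the tree.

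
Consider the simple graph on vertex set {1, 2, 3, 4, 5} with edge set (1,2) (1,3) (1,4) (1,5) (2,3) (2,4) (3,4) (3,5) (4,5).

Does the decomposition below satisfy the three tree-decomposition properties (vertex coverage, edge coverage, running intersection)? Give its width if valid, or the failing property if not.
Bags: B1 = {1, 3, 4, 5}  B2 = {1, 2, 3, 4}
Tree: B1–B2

Yes; width 3.

Every vertex of G appears in some bag (union = {1, 2, 3, 4, 5}); every edge is covered by a bag; and for each vertex v the set of bags containing v is connected in the bag tree. The decomposition is therefore valid. The largest bag has 4 vertices, so the width is 3.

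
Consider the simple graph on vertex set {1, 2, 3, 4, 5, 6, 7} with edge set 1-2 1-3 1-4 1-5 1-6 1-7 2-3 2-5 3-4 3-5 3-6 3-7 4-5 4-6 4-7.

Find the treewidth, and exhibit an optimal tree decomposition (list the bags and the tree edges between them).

Every bag has size at most 4, so the width is 4 − 1 = 3 and tw(G) ≤ 3. Conversely, {1, 2, 3, 5} is a clique of size 4, and the vertices of any clique must share a bag in every tree decomposition; so some bag has ≥ 4 vertices and tw(G) ≥ 3. Hence tw(G) = 3 exactly.

Treewidth 3.
Bags: B1 = {1, 2, 3, 5}  B2 = {1, 3, 4, 5}  B3 = {1, 3, 4, 6}  B4 = {1, 3, 4, 7}
Tree: B1–B2, B2–B3, B2–B4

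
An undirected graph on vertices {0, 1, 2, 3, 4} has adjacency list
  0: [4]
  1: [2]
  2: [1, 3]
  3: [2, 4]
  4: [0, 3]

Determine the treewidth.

A width-1 tree decomposition is:
Bags: B1 = {1, 2}  B2 = {2, 3}  B3 = {3, 4}  B4 = {0, 4}
Tree: B1–B2, B2–B3, B3–B4
Each bag holds 2 vertices, so the decomposition has width 1, which upper-bounds the treewidth. G has an edge, so its treewidth is at least 1. Hence tw(G) = 1 exactly.

1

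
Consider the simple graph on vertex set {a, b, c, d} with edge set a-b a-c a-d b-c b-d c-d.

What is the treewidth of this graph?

3

A width-3 tree decomposition is:
Bags: B1 = {a, b, c, d}
Tree: (single bag)
With just one bag of size 4, the width is 4 − 1 = 3, so tw(G) ≤ 3. Conversely, {a, b, c, d} is a clique of size 4, and the vertices of any clique must share a bag in every tree decomposition; so some bag has ≥ 4 vertices and tw(G) ≥ 3. The upper and lower bounds meet at 3, so that is the treewidth.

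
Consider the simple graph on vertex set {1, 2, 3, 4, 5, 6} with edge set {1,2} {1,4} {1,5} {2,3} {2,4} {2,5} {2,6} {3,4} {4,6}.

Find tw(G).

2

A width-2 tree decomposition is:
Bags: B1 = {2, 3, 4}  B2 = {1, 2, 4}  B3 = {2, 4, 6}  B4 = {1, 2, 5}
Tree: B1–B2, B2–B3, B2–B4
Every bag has size at most 3, so the width is 3 − 1 = 2 and tw(G) ≤ 2. On the other hand G contains the 3-clique {1, 2, 4}. A clique must lie in a single bag of any decomposition, so no decomposition can have width below 2. The upper and lower bounds meet at 2, so that is the treewidth.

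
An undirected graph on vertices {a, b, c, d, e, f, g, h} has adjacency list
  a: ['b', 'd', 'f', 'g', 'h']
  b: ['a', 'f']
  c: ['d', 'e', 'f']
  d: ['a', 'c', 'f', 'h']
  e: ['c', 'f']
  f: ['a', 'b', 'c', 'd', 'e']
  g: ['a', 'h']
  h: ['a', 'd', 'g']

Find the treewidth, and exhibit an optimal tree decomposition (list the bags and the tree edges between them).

Each bag holds 3 vertices, so the decomposition has width 2, which upper-bounds the treewidth. Conversely, {a, g, h} is a clique of size 3, and the vertices of any clique must share a bag in every tree decomposition; so some bag has ≥ 3 vertices and tw(G) ≥ 2. Therefore the treewidth is 2.

Treewidth 2.
Bags: B1 = {a, d, f}  B2 = {a, b, f}  B3 = {c, d, f}  B4 = {a, d, h}  B5 = {a, g, h}  B6 = {c, e, f}
Tree: B1–B2, B1–B3, B1–B4, B4–B5, B3–B6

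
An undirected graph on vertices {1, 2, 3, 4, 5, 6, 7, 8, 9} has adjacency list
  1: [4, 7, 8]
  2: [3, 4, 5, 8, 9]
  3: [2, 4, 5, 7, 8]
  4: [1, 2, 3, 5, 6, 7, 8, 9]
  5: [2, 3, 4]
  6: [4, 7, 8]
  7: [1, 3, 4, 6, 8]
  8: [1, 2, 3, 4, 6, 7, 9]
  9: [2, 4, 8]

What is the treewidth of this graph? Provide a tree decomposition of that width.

Treewidth 3.
Bags: B1 = {1, 4, 7, 8}  B2 = {3, 4, 7, 8}  B3 = {4, 6, 7, 8}  B4 = {2, 3, 4, 8}  B5 = {2, 3, 4, 5}  B6 = {2, 4, 8, 9}
Tree: B1–B2, B1–B3, B2–B4, B4–B5, B4–B6

Each bag holds 4 vertices, so the decomposition has width 3, which upper-bounds the treewidth. On the other hand G contains the 4-clique {2, 4, 8, 9}. A clique must lie in a single bag of any decomposition, so no decomposition can have width below 3. Combining the bounds, tw(G) = 3.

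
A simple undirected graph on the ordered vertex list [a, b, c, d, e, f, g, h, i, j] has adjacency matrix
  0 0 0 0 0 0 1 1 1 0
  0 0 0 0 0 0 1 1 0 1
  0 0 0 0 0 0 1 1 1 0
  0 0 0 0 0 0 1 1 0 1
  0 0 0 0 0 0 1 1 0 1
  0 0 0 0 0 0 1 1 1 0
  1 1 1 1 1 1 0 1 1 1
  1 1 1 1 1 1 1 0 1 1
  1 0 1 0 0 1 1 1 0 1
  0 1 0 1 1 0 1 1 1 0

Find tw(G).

3

A width-3 tree decomposition is:
Bags: B1 = {d, g, h, j}  B2 = {g, h, i, j}  B3 = {e, g, h, j}  B4 = {a, g, h, i}  B5 = {b, g, h, j}  B6 = {c, g, h, i}  B7 = {f, g, h, i}
Tree: B1–B2, B2–B3, B2–B4, B3–B5, B2–B6, B2–B7
Every bag has size at most 4, so the width is 4 − 1 = 3 and tw(G) ≤ 3. For the lower bound, the 4 vertices {d, g, h, j} are pairwise adjacent, and any tree decomposition puts a clique entirely inside one bag — forcing width ≥ 3. Hence tw(G) = 3 exactly.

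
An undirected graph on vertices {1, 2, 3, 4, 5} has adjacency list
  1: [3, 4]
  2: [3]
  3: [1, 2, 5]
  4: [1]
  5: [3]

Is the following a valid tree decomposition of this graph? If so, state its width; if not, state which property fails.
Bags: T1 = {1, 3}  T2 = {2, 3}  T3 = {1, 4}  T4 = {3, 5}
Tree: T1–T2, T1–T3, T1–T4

Vertex coverage: the bags together contain {1, 2, 3, 4, 5}, the full vertex set. Edge coverage: each edge of G has both endpoints in at least one bag. Running intersection: for every vertex, the bags containing it form a connected subtree. All three properties hold, so this is a valid tree decomposition of width max|bag| − 1 = 1, and hence tw(G) ≤ 1.

Yes; width 1.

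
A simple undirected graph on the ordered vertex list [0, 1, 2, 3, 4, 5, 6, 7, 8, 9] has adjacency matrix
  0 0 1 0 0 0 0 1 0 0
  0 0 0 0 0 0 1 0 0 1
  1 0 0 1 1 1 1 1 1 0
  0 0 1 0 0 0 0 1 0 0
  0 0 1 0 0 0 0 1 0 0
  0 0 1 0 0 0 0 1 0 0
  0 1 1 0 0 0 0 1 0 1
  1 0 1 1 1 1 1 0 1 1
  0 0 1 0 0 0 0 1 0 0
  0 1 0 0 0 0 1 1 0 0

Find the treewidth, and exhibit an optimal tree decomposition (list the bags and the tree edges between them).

Treewidth 2.
One optimal decomposition is:
Bags: B1 = {2, 7, 8}  B2 = {2, 6, 7}  B3 = {2, 4, 7}  B4 = {6, 7, 9}  B5 = {0, 2, 7}  B6 = {2, 3, 7}  B7 = {1, 6, 9}  B8 = {2, 5, 7}
Tree: B1–B2, B1–B3, B2–B4, B1–B5, B5–B6, B4–B7, B2–B8

Every bag has size at most 3, so the width is 3 − 1 = 2 and tw(G) ≤ 2. For the lower bound, the 3 vertices {1, 6, 9} are pairwise adjacent, and any tree decomposition puts a clique entirely inside one bag — forcing width ≥ 2. Therefore the treewidth is 2.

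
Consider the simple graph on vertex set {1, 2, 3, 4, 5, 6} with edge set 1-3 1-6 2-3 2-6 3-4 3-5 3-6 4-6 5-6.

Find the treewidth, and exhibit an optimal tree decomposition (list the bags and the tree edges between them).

Every bag has size at most 3, so the width is 3 − 1 = 2 and tw(G) ≤ 2. On the other hand G contains the 3-clique {1, 3, 6}. A clique must lie in a single bag of any decomposition, so no decomposition can have width below 2. Hence tw(G) = 2 exactly.

Treewidth 2.
One optimal decomposition is:
Bags: B1 = {1, 3, 6}  B2 = {2, 3, 6}  B3 = {3, 5, 6}  B4 = {3, 4, 6}
Tree: B1–B2, B2–B3, B1–B4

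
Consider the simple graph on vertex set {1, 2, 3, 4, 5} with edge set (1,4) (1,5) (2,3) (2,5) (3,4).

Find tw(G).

A width-2 tree decomposition is:
Bags: B1 = {1, 3, 4}  B2 = {1, 2, 3}  B3 = {1, 2, 5}
Tree: B1–B2, B2–B3
Every bag has size at most 3, so the width is 3 − 1 = 2 and tw(G) ≤ 2. For the lower bound, G contains the cycle 1–4–3–2–5–1, so G is not a forest; only forests have treewidth ≤ 1, hence tw(G) ≥ 2. Combining the bounds, tw(G) = 2.

2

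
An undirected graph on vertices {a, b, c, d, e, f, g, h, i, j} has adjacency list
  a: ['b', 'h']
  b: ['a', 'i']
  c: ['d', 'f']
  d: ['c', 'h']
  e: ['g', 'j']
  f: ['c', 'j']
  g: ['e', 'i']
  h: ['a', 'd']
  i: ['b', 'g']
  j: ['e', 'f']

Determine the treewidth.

2

A width-2 tree decomposition is:
Bags: B1 = {e, f, j}  B2 = {c, e, f}  B3 = {c, d, e}  B4 = {d, e, h}  B5 = {a, e, h}  B6 = {a, b, e}  B7 = {b, e, i}  B8 = {e, g, i}
Tree: B1–B2, B2–B3, B3–B4, B4–B5, B5–B6, B6–B7, B7–B8
Each bag holds 3 vertices, so the decomposition has width 2, which upper-bounds the treewidth. Since e–j–f–c–d–h–a–b–i–g–e is a cycle in G, G is not acyclic. Forests are exactly the graphs of treewidth ≤ 1, so tw(G) ≥ 2. Therefore the treewidth is 2.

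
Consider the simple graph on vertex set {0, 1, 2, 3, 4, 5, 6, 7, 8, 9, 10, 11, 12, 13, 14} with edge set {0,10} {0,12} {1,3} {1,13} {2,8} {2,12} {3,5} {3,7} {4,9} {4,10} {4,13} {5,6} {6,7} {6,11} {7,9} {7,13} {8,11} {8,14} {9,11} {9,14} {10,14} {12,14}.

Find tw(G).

3

A width-3 tree decomposition is:
Bags: B1 = {0, 2, 8, 12}  B2 = {0, 8, 12, 14}  B3 = {0, 8, 10, 14}  B4 = {8, 10, 11, 14}  B5 = {9, 10, 11, 14}  B6 = {4, 9, 10, 11}  B7 = {4, 6, 9, 11}  B8 = {4, 6, 7, 9}  B9 = {4, 6, 7, 13}  B10 = {5, 6, 7, 13}  B11 = {3, 5, 7, 13}  B12 = {1, 3, 5, 13}
Tree: B1–B2, B2–B3, B3–B4, B4–B5, B5–B6, B6–B7, B7–B8, B8–B9, B9–B10, B10–B11, B11–B12
Every bag has size at most 4, so the width is 4 − 1 = 3 and tw(G) ≤ 3. For the lower bound: the 4 vertex sets {0,2,12}, {8}, {14}, {4,9,10,11} are disjoint, each induces a connected subgraph, and every pair is joined by at least one edge of G. Contracting each set to a single vertex therefore yields K_{4} as a minor, and since treewidth is minor-monotone, tw(G) ≥ tw(K_{4}) = 3. The upper and lower bounds meet at 3, so that is the treewidth.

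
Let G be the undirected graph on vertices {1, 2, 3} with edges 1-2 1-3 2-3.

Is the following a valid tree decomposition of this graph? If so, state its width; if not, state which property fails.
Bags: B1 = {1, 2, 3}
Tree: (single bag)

Checking the three conditions: (i) the bags cover all of {1, 2, 3}; (ii) for each edge, some bag contains both endpoints; (iii) the bags containing any fixed vertex form a subtree. All hold, so the decomposition is valid with width 3 − 1 = 2.

Yes; width 2.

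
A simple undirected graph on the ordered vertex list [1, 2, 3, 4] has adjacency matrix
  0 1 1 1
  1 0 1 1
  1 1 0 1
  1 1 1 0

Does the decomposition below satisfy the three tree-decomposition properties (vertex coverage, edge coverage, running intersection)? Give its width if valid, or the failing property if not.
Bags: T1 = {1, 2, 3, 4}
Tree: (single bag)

Checking the three conditions: (i) the bags cover all of {1, 2, 3, 4}; (ii) for each edge, some bag contains both endpoints; (iii) the bags containing any fixed vertex form a subtree. All hold, so the decomposition is valid with width 4 − 1 = 3.

Yes; width 3.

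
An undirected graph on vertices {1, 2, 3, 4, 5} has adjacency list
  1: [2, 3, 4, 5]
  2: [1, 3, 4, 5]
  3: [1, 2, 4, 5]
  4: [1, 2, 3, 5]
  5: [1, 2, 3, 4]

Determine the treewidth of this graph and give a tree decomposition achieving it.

Treewidth 4.
Bags: B1 = {1, 2, 3, 4, 5}
Tree: (single bag)

With just one bag of size 5, the width is 5 − 1 = 4, so tw(G) ≤ 4. Conversely, {1, 2, 3, 4, 5} is a clique of size 5, and the vertices of any clique must share a bag in every tree decomposition; so some bag has ≥ 5 vertices and tw(G) ≥ 4. The upper and lower bounds meet at 4, so that is the treewidth.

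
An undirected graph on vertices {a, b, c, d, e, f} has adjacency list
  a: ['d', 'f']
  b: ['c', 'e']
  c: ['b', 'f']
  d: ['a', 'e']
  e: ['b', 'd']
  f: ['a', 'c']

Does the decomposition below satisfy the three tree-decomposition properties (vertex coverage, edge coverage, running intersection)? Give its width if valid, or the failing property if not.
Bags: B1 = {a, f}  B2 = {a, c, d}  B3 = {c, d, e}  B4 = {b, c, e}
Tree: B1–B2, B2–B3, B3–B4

No — edge (c,f) lies in no bag.

A tree decomposition must satisfy three properties: every vertex lies in some bag; for every edge, both endpoints lie together in some bag; and for every vertex, the bags containing it form a connected subtree. Here edge (c,f) lies in no bag, so the decomposition is invalid.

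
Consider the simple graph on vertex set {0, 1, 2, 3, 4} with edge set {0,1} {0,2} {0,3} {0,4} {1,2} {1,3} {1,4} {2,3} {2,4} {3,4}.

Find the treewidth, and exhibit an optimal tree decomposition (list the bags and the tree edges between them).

A single bag containing all 5 vertices is trivially a valid decomposition of width 4. On the other hand G contains the 5-clique {0, 1, 2, 3, 4}. A clique must lie in a single bag of any decomposition, so no decomposition can have width below 4. Hence tw(G) = 4 exactly.

Treewidth 4.
One optimal decomposition is:
Bags: B1 = {0, 1, 2, 3, 4}
Tree: (single bag)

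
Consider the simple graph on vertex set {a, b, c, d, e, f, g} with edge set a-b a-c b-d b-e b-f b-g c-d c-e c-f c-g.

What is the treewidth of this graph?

2

A width-2 tree decomposition is:
Bags: B1 = {b, c, g}  B2 = {b, c, d}  B3 = {b, c, f}  B4 = {a, b, c}  B5 = {b, c, e}
Tree: B1–B2, B2–B3, B3–B4, B4–B5
Each bag holds 3 vertices, so the decomposition has width 2, which upper-bounds the treewidth. The edges b–g–c–d–b form a cycle, so G is not a tree and its treewidth is at least 2. Hence tw(G) = 2 exactly.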